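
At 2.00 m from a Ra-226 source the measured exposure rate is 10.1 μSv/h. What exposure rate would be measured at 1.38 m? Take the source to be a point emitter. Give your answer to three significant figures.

By the inverse-square law, scaling from 2.00 m to 1.38 m:
(2.00/1.38)² = 2.100, so 10.1 × 2.100 = 21.21 μSv/h.

21.2 μSv/h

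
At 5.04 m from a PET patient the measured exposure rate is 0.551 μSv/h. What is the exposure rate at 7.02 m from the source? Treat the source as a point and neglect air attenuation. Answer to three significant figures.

Using I₁d₁² = I₂d₂², scaling from 5.04 m to 7.02 m:
0.551 × (5.04/7.02)² = 0.551 × 0.5155 = 0.2840 μSv/h.

0.284 μSv/h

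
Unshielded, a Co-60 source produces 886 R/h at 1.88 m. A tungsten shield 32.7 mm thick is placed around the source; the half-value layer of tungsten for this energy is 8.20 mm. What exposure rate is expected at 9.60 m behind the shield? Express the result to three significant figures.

Distance alone: (1.88/9.60)² = 0.03835, so 886 × 0.03835 = 33.98 R/h.
Shield: 32.7/8.20 = 3.988 half-value layers → attenuation 2^(−3.988) = 0.06302.
Combined: 33.98 × 0.06302 = 2.141 R/h.

2.14 R/h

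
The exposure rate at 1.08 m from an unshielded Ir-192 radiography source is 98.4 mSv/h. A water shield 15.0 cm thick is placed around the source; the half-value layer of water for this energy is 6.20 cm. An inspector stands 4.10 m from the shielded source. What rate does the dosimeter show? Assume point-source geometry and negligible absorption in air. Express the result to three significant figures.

Distance alone: 98.4 × (1.08/4.10)² = 98.4 × 0.06939 = 6.828 mSv/h.
Shield: 15.0/6.20 = 2.419 half-value layers → attenuation 2^(−2.419) = 0.1870.
Combined: 6.828 × 0.1870 = 1.277 mSv/h.

1.28 mSv/h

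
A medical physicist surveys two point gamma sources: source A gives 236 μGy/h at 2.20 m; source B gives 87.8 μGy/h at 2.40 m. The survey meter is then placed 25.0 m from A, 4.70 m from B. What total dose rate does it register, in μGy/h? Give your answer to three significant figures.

By superposition, sum each source's inverse-square contribution:
A: 236 × (2.20/25.0)² = 1.828 μGy/h
B: 87.8 × (2.40/4.70)² = 22.89 μGy/h
Total = 1.828 + 22.89 = 24.72 μGy/h.

24.7 μGy/h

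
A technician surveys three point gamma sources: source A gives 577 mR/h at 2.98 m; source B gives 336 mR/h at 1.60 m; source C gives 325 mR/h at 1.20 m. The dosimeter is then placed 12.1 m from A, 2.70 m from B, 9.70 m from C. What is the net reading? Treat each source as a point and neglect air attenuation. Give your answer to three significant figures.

Each source contributes Iᵢ·(dᵢ/rᵢ)²; contributions add.
A: 577 × (2.98/12.1)² = 35.00 mR/h
B: 336 × (1.60/2.70)² = 118.0 mR/h
C: 325 × (1.20/9.70)² = 4.974 mR/h
Total = 35.00 + 118.0 + 4.974 = 158.0 mR/h.

158 mR/h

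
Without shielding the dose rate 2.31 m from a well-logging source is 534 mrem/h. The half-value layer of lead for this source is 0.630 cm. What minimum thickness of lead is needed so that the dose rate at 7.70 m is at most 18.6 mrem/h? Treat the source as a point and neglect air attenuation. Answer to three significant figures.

At 7.70 m, distance alone gives (2.31/7.70)² = 0.09000, so 534 × 0.09000 = 48.06 mrem/h.
Further attenuation needed: 48.06/18.6 = 2.584.
n = log₂(2.584) = 1.370 half-value layers.
Thickness = 1.370 × 0.630 cm = 0.8631 cm.

0.863 cm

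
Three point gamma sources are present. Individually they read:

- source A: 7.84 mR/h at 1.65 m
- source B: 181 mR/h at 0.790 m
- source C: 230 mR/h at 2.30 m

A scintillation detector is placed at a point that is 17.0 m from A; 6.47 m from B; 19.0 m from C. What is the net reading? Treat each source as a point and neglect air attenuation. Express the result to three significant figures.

6.14 mR/h

Each source contributes Iᵢ·(dᵢ/rᵢ)²; contributions add.
A: 7.84 × (1.65/17.0)² = 0.07386 mR/h
B: 181 × (0.790/6.47)² = 2.699 mR/h
C: 230 × (2.30/19.0)² = 3.370 mR/h
Total = 0.07386 + 2.699 + 3.370 = 6.143 mR/h.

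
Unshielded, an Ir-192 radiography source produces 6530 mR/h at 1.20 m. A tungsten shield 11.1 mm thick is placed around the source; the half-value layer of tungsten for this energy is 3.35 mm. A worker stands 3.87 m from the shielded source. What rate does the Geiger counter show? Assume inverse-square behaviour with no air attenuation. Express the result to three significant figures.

Distance alone: 6530 × (1.20/3.87)² = 6530 × 0.09615 = 627.9 mR/h.
Shield: 11.1/3.35 = 3.313 half-value layers → attenuation 2^(−3.313) = 0.1006.
Combined: 627.9 × 0.1006 = 63.17 mR/h.

63.2 mR/h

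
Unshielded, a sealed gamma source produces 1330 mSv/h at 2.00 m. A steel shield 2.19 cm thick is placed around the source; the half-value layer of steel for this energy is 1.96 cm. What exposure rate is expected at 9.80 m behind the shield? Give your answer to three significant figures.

25.5 mSv/h

Distance alone: (2.00/9.80)² = 0.04165, so 1330 × 0.04165 = 55.39 mSv/h.
Shield: 2.19/1.96 = 1.117 half-value layers → attenuation 2^(−1.117) = 0.4611.
Combined: 55.39 × 0.4611 = 25.54 mSv/h.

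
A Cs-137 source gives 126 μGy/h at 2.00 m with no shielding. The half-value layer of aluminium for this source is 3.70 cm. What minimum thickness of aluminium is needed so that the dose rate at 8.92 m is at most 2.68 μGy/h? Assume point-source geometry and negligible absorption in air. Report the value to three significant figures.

4.59 cm

At 8.92 m, distance alone gives 126 × (2.00/8.92)² = 126 × 0.05027 = 6.334 μGy/h.
Further attenuation needed: 6.334/2.68 = 2.363.
n = log₂(2.363) = 1.241 half-value layers.
Thickness = 1.241 × 3.70 cm = 4.592 cm.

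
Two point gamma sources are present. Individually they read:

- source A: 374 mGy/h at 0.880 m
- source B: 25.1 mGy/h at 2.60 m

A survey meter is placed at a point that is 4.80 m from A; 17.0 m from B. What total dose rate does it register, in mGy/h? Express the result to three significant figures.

By superposition, sum each source's inverse-square contribution:
A: 374 × (0.880/4.80)² = 12.57 mGy/h
B: 25.1 × (2.60/17.0)² = 0.5871 mGy/h
Total = 12.57 + 0.5871 = 13.16 mGy/h.

13.2 mGy/h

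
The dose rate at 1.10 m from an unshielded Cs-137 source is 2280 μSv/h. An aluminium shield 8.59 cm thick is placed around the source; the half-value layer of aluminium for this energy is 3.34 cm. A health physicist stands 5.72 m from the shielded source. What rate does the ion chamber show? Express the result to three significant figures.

14.2 μSv/h

Distance alone: 2280 × (1.10/5.72)² = 2280 × 0.03698 = 84.31 μSv/h.
Shield: 8.59/3.34 = 2.572 half-value layers → attenuation 2^(−2.572) = 0.1682.
Combined: 84.31 × 0.1682 = 14.18 μSv/h.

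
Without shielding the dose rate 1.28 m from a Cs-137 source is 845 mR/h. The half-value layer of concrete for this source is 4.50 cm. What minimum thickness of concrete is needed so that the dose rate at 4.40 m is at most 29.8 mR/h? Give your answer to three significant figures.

5.68 cm

At 4.40 m, distance alone gives 845 × (1.28/4.40)² = 845 × 0.08463 = 71.51 mR/h.
Further attenuation needed: 71.51/29.8 = 2.400.
n = log₂(2.400) = 1.263 half-value layers.
Thickness = 1.263 × 4.50 cm = 5.683 cm.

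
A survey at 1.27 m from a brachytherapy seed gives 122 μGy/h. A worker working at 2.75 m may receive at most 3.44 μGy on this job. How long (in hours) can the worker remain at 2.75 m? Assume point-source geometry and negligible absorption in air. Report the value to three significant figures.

Applying the 1/r² law, rate at 2.75 m:
(1.27/2.75)² = 0.2133, so 122 × 0.2133 = 26.02 μGy/h.
Stay time = 3.44 μGy ÷ 26.02 μGy/h = 0.1322 h.

0.132 h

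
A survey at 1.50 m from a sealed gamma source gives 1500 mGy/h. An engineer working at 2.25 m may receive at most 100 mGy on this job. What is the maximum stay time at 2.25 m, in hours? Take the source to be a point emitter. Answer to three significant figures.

By the inverse-square law, rate at 2.25 m:
(1.50/2.25)² = 0.4444, so 1500 × 0.4444 = 666.6 mGy/h.
Stay time = 100 mGy ÷ 666.6 mGy/h = 0.1500 h.

0.150 h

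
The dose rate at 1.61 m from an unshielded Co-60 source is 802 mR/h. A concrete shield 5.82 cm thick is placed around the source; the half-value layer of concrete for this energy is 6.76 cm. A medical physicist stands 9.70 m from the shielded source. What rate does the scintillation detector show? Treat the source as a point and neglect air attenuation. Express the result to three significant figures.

12.2 mR/h

Distance alone: 802 × (1.61/9.70)² = 802 × 0.02755 = 22.10 mR/h.
Shield: 5.82/6.76 = 0.8609 half-value layers → attenuation 2^(−0.8609) = 0.5506.
Combined: 22.10 × 0.5506 = 12.17 mR/h.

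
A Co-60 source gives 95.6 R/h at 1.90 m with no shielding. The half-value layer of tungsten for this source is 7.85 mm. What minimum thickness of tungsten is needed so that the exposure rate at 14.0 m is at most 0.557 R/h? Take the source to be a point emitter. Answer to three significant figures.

13.0 mm

At 14.0 m, distance alone gives (1.90/14.0)² = 0.01842, so 95.6 × 0.01842 = 1.761 R/h.
Further attenuation needed: 1.761/0.557 = 3.162.
n = log₂(3.162) = 1.661 half-value layers.
Thickness = 1.661 × 7.85 mm = 13.04 mm.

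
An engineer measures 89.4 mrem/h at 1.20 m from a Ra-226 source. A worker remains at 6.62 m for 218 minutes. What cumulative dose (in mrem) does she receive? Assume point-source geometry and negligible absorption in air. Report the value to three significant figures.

Since intensity falls as 1/r², rate at 6.62 m:
(1.20/6.62)² = 0.03286, so 89.4 × 0.03286 = 2.938 mrem/h.
Dose = rate × time = 2.938 mrem/h × 3.633 h = 10.67 mrem.

10.7 mrem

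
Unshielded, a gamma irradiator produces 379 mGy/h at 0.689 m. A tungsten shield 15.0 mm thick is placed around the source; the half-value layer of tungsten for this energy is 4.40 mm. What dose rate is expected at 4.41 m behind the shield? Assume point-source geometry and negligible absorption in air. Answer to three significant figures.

Distance alone: 379 × (0.689/4.41)² = 379 × 0.02441 = 9.251 mGy/h.
Shield: 15.0/4.40 = 3.409 half-value layers → attenuation 2^(−3.409) = 0.09414.
Combined: 9.251 × 0.09414 = 0.8709 mGy/h.

0.871 mGy/h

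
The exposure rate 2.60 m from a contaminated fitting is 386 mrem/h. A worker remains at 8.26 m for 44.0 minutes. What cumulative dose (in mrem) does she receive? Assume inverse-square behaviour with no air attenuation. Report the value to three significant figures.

Applying the 1/r² law, rate at 8.26 m:
386 × (2.60/8.26)² = 386 × 0.09908 = 38.24 mrem/h.
Dose = rate × time = 38.24 mrem/h × 0.7333 h = 28.04 mrem.

28.0 mrem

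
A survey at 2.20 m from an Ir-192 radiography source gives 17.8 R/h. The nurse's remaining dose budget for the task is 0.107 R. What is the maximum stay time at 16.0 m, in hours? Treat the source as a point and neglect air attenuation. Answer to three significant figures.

0.318 h

Applying the 1/r² law, rate at 16.0 m:
(2.20/16.0)² = 0.01891, so 17.8 × 0.01891 = 0.3366 R/h.
Stay time = 0.107 R ÷ 0.3366 R/h = 0.3179 h.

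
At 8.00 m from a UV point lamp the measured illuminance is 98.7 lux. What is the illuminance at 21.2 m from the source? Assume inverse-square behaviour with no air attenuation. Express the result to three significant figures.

14.1 lux

Using I₁d₁² = I₂d₂², scaling from 8.00 m to 21.2 m:
98.7 × (8.00/21.2)² = 98.7 × 0.1424 = 14.05 lux.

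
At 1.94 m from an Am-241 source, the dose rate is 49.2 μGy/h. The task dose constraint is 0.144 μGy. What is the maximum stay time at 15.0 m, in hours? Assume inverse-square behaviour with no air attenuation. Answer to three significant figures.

0.175 h

Applying the 1/r² law, rate at 15.0 m:
49.2 × (1.94/15.0)² = 49.2 × 0.01673 = 0.8231 μGy/h.
Stay time = 0.144 μGy ÷ 0.8231 μGy/h = 0.1749 h.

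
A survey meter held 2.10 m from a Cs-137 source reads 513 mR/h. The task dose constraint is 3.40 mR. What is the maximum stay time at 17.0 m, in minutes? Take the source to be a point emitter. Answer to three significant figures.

By the inverse-square law, rate at 17.0 m:
(2.10/17.0)² = 0.01526, so 513 × 0.01526 = 7.828 mR/h.
Stay time = 3.40 mR ÷ 7.828 mR/h = 0.4343 h = 26.06 min.

26.1 min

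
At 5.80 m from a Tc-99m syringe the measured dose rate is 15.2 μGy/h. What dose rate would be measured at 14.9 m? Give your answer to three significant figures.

2.30 μGy/h

Using I₁d₁² = I₂d₂², scaling from 5.80 m to 14.9 m:
(5.80/14.9)² = 0.1515, so 15.2 × 0.1515 = 2.303 μGy/h.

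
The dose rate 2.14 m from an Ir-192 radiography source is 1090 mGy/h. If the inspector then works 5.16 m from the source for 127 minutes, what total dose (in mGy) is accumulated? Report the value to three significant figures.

Applying the 1/r² law, rate at 5.16 m:
(2.14/5.16)² = 0.1720, so 1090 × 0.1720 = 187.5 mGy/h.
Dose = rate × time = 187.5 mGy/h × 2.117 h = 396.9 mGy.

397 mGy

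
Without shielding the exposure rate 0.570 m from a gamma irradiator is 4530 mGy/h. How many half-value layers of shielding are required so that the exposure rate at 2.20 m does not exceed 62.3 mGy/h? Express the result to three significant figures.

At 2.20 m, distance alone gives (0.570/2.20)² = 0.06713, so 4530 × 0.06713 = 304.1 mGy/h.
Further attenuation needed: 304.1/62.3 = 4.881.
n = log₂(4.881) = 2.287 half-value layers.

2.29 half-value layers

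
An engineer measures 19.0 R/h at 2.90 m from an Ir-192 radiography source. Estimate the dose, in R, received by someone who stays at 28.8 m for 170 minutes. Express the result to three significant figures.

0.546 R

Using I₁d₁² = I₂d₂², rate at 28.8 m:
19.0 × (2.90/28.8)² = 19.0 × 0.01014 = 0.1927 R/h.
Dose = rate × time = 0.1927 R/h × 2.833 h = 0.5459 R.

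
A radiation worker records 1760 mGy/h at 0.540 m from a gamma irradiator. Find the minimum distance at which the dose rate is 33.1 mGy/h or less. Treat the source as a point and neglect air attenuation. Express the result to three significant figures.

3.94 m

Since intensity falls as 1/r², d₂ = d₁·√(I₁/I₂).
I₁/I₂ = 1760/33.1 = 53.17, so d₂ = 0.540 × √53.17 = 3.938 m.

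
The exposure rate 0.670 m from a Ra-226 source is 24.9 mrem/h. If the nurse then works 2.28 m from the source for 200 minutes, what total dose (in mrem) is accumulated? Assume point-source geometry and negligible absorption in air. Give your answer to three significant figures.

Intensity scales as (d₁/d₂)², so rate at 2.28 m:
(0.670/2.28)² = 0.08635, so 24.9 × 0.08635 = 2.150 mrem/h.
Dose = rate × time = 2.150 mrem/h × 3.333 h = 7.166 mrem.

7.17 mrem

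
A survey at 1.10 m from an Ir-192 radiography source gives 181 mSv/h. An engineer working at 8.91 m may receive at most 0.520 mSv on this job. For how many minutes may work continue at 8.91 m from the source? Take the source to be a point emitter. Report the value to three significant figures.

11.3 min

Intensity scales as (d₁/d₂)², so rate at 8.91 m:
181 × (1.10/8.91)² = 181 × 0.01524 = 2.758 mSv/h.
Stay time = 0.520 mSv ÷ 2.758 mSv/h = 0.1885 h = 11.31 min.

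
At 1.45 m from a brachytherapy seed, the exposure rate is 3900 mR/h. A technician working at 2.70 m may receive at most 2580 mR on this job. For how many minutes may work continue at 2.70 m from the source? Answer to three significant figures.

138 min

Intensity scales as (d₁/d₂)², so rate at 2.70 m:
(1.45/2.70)² = 0.2884, so 3900 × 0.2884 = 1125 mR/h.
Stay time = 2580 mR ÷ 1125 mR/h = 2.293 h = 137.6 min.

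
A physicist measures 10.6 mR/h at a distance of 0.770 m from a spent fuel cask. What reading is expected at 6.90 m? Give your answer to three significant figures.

0.132 mR/h

Since intensity falls as 1/r², the rate at 6.90 m is
10.6 × (0.770/6.90)² = 10.6 × 0.01245 = 0.1320 mR/h.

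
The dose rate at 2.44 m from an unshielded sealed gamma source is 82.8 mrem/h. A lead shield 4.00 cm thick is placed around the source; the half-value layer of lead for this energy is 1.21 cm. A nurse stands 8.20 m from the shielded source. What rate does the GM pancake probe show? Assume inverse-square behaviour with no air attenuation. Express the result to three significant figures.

Distance alone: (2.44/8.20)² = 0.08854, so 82.8 × 0.08854 = 7.331 mrem/h.
Shield: 4.00/1.21 = 3.306 half-value layers → attenuation 2^(−3.306) = 0.1011.
Combined: 7.331 × 0.1011 = 0.7412 mrem/h.

0.741 mrem/h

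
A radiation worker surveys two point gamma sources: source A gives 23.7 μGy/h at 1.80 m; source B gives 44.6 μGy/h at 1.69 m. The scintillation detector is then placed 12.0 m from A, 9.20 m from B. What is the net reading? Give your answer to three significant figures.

By superposition, sum each source's inverse-square contribution:
A: 23.7 × (1.80/12.0)² = 0.5333 μGy/h
B: 44.6 × (1.69/9.20)² = 1.505 μGy/h
Total = 0.5333 + 1.505 = 2.038 μGy/h.

2.04 μGy/h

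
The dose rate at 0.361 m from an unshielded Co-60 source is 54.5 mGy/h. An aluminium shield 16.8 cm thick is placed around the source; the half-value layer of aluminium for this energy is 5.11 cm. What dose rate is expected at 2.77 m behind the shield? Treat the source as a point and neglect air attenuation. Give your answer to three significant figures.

Distance alone: (0.361/2.77)² = 0.01698, so 54.5 × 0.01698 = 0.9254 mGy/h.
Shield: 16.8/5.11 = 3.288 half-value layers → attenuation 2^(−3.288) = 0.1024.
Combined: 0.9254 × 0.1024 = 0.09476 mGy/h.

0.0948 mGy/h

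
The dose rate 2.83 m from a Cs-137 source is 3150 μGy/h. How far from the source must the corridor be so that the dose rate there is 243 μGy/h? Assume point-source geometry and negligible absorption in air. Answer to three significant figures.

10.2 m

Applying the 1/r² law, d₂ = d₁·√(I₁/I₂).
I₁/I₂ = 3150/243 = 12.96, so d₂ = 2.83 × √12.96 = 10.19 m.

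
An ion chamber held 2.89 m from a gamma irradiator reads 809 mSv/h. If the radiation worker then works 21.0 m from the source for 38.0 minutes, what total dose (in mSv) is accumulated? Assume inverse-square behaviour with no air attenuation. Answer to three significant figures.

9.70 mSv

Applying the 1/r² law, rate at 21.0 m:
809 × (2.89/21.0)² = 809 × 0.01894 = 15.32 mSv/h.
Dose = rate × time = 15.32 mSv/h × 0.6333 h = 9.702 mSv.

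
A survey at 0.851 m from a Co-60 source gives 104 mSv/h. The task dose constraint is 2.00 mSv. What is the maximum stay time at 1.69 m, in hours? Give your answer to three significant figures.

0.0758 h

Using I₁d₁² = I₂d₂², rate at 1.69 m:
(0.851/1.69)² = 0.2536, so 104 × 0.2536 = 26.37 mSv/h.
Stay time = 2.00 mSv ÷ 26.37 mSv/h = 0.07584 h.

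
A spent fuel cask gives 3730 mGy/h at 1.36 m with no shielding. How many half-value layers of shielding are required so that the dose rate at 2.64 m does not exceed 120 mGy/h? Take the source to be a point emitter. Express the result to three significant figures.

3.04 half-value layers

At 2.64 m, distance alone gives (1.36/2.64)² = 0.2654, so 3730 × 0.2654 = 989.9 mGy/h.
Further attenuation needed: 989.9/120 = 8.249.
n = log₂(8.249) = 3.044 half-value layers.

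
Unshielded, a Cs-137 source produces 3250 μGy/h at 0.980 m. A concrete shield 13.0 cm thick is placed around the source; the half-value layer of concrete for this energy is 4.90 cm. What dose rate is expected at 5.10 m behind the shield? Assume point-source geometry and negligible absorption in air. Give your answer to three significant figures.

Distance alone: 3250 × (0.980/5.10)² = 3250 × 0.03692 = 120.0 μGy/h.
Shield: 13.0/4.90 = 2.653 half-value layers → attenuation 2^(−2.653) = 0.1590.
Combined: 120.0 × 0.1590 = 19.08 μGy/h.

19.1 μGy/h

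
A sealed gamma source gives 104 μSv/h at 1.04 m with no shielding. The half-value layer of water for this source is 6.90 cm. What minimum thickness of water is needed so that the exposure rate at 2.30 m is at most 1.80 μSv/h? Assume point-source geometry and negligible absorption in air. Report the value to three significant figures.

At 2.30 m, distance alone gives (1.04/2.30)² = 0.2045, so 104 × 0.2045 = 21.27 μSv/h.
Further attenuation needed: 21.27/1.80 = 11.82.
n = log₂(11.82) = 3.563 half-value layers.
Thickness = 3.563 × 6.90 cm = 24.58 cm.

24.6 cm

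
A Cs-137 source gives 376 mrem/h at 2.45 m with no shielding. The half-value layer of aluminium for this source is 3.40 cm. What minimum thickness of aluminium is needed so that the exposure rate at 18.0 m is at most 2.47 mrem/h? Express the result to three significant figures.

5.09 cm

At 18.0 m, distance alone gives (2.45/18.0)² = 0.01853, so 376 × 0.01853 = 6.967 mrem/h.
Further attenuation needed: 6.967/2.47 = 2.821.
n = log₂(2.821) = 1.496 half-value layers.
Thickness = 1.496 × 3.40 cm = 5.086 cm.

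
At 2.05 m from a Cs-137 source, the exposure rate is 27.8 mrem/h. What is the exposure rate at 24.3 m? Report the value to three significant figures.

0.198 mrem/h

Since intensity falls as 1/r², the rate at 24.3 m is
27.8 × (2.05/24.3)² = 27.8 × 0.007117 = 0.1979 mrem/h.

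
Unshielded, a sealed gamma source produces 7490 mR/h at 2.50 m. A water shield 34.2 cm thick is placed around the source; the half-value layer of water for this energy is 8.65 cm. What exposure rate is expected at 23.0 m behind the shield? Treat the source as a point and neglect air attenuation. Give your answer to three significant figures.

5.71 mR/h

Distance alone: 7490 × (2.50/23.0)² = 7490 × 0.01181 = 88.46 mR/h.
Shield: 34.2/8.65 = 3.954 half-value layers → attenuation 2^(−3.954) = 0.06452.
Combined: 88.46 × 0.06452 = 5.707 mR/h.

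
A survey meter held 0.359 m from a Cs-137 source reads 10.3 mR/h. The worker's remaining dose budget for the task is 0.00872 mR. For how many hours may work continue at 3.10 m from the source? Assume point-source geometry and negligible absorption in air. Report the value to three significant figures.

0.0631 h

Applying the 1/r² law, rate at 3.10 m:
10.3 × (0.359/3.10)² = 10.3 × 0.01341 = 0.1381 mR/h.
Stay time = 0.00872 mR ÷ 0.1381 mR/h = 0.06314 h.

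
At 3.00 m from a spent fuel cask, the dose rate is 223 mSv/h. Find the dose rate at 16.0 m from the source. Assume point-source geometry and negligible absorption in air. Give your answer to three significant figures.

7.84 mSv/h

Intensity scales as (d₁/d₂)², so the rate at 16.0 m is
(3.00/16.0)² = 0.03516, so 223 × 0.03516 = 7.841 mSv/h.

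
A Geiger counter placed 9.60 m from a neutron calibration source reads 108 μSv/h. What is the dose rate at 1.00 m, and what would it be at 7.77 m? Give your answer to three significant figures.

Applying the 1/r² law,
At 1.00 m: (9.60/1.00)² = 92.16, so 108 × 92.16 = 9953 μSv/h
At 7.77 m: 9953 × (1.00/7.77)² = 9953 × 0.01656 = 164.8 μSv/h.

9950 μSv/h; 165 μSv/h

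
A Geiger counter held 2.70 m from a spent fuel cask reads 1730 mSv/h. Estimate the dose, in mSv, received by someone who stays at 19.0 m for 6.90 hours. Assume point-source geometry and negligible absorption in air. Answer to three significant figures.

241 mSv

Applying the 1/r² law, rate at 19.0 m:
(2.70/19.0)² = 0.02019, so 1730 × 0.02019 = 34.93 mSv/h.
Dose = rate × time = 34.93 mSv/h × 6.900 h = 241.0 mSv.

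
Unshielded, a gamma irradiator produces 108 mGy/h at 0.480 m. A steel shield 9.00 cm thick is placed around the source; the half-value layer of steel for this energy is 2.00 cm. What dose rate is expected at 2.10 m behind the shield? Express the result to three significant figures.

Distance alone: 108 × (0.480/2.10)² = 108 × 0.05224 = 5.642 mGy/h.
Shield: 9.00/2.00 = 4.500 half-value layers → attenuation 2^(−4.500) = 0.04419.
Combined: 5.642 × 0.04419 = 0.2493 mGy/h.

0.249 mGy/h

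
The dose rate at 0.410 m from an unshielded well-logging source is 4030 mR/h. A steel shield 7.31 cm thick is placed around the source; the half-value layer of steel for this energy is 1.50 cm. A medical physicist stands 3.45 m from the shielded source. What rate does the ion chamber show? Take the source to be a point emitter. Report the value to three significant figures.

1.94 mR/h

Distance alone: (0.410/3.45)² = 0.01412, so 4030 × 0.01412 = 56.90 mR/h.
Shield: 7.31/1.50 = 4.873 half-value layers → attenuation 2^(−4.873) = 0.03413.
Combined: 56.90 × 0.03413 = 1.942 mR/h.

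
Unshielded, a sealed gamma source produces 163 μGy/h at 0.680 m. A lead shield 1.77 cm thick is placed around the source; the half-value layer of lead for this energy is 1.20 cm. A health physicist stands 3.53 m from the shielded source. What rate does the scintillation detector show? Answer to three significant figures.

Distance alone: 163 × (0.680/3.53)² = 163 × 0.03711 = 6.049 μGy/h.
Shield: 1.77/1.20 = 1.475 half-value layers → attenuation 2^(−1.475) = 0.3597.
Combined: 6.049 × 0.3597 = 2.176 μGy/h.

2.18 μGy/h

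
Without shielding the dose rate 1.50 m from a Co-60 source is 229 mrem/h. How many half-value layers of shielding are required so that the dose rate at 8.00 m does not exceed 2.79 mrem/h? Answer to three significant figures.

At 8.00 m, distance alone gives (1.50/8.00)² = 0.03516, so 229 × 0.03516 = 8.052 mrem/h.
Further attenuation needed: 8.052/2.79 = 2.886.
n = log₂(2.886) = 1.529 half-value layers.

1.53 half-value layers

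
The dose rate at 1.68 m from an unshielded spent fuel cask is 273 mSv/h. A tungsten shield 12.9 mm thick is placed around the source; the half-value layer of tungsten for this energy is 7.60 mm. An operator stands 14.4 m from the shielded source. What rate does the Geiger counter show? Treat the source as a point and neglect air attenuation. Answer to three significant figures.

1.15 mSv/h

Distance alone: (1.68/14.4)² = 0.01361, so 273 × 0.01361 = 3.716 mSv/h.
Shield: 12.9/7.60 = 1.697 half-value layers → attenuation 2^(−1.697) = 0.3084.
Combined: 3.716 × 0.3084 = 1.146 mSv/h.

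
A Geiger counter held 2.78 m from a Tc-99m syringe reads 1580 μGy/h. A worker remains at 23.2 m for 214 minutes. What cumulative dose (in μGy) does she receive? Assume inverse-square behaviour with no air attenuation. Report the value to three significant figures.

Applying the 1/r² law, rate at 23.2 m:
1580 × (2.78/23.2)² = 1580 × 0.01436 = 22.69 μGy/h.
Dose = rate × time = 22.69 μGy/h × 3.567 h = 80.94 μGy.

80.9 μGy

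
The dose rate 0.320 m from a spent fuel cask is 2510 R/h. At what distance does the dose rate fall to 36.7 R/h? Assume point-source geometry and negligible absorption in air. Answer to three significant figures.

By the inverse-square law, d₂ = d₁·√(I₁/I₂).
I₁/I₂ = 2510/36.7 = 68.39, so d₂ = 0.320 × √68.39 = 2.646 m.

2.65 m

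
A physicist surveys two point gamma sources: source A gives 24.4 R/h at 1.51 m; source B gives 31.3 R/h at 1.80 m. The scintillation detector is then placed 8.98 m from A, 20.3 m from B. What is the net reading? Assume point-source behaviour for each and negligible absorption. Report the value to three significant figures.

By superposition, sum each source's inverse-square contribution:
A: 24.4 × (1.51/8.98)² = 0.6899 R/h
B: 31.3 × (1.80/20.3)² = 0.2461 R/h
Total = 0.6899 + 0.2461 = 0.9360 R/h.

0.936 R/h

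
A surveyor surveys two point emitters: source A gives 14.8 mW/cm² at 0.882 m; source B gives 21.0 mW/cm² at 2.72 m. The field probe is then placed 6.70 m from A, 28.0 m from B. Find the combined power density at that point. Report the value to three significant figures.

Each source contributes Iᵢ·(dᵢ/rᵢ)²; contributions add.
A: 14.8 × (0.882/6.70)² = 0.2565 mW/cm²
B: 21.0 × (2.72/28.0)² = 0.1982 mW/cm²
Total = 0.2565 + 0.1982 = 0.4547 mW/cm².

0.455 mW/cm²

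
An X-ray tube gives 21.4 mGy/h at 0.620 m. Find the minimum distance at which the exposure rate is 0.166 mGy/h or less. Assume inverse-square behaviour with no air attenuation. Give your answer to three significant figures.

7.04 m

Applying the 1/r² law, d₂ = d₁·√(I₁/I₂).
I₁/I₂ = 21.4/0.166 = 128.9, so d₂ = 0.620 × √128.9 = 7.039 m.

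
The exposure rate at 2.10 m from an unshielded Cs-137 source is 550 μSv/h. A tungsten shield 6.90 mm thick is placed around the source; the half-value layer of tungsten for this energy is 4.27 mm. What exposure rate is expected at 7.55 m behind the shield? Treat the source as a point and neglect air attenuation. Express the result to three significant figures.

13.9 μSv/h

Distance alone: (2.10/7.55)² = 0.07737, so 550 × 0.07737 = 42.55 μSv/h.
Shield: 6.90/4.27 = 1.616 half-value layers → attenuation 2^(−1.616) = 0.3262.
Combined: 42.55 × 0.3262 = 13.88 μSv/h.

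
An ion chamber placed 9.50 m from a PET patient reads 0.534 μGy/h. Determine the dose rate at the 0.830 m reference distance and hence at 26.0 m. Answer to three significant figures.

70.0 μGy/h; 0.0713 μGy/h

Intensity scales as (d₁/d₂)², so
At 0.830 m: (9.50/0.830)² = 131.0, so 0.534 × 131.0 = 69.95 μGy/h
At 26.0 m: (0.830/26.0)² = 0.001019, so 69.95 × 0.001019 = 0.07128 μGy/h.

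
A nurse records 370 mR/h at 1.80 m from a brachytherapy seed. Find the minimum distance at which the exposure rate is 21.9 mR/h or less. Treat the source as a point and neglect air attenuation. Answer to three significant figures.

7.40 m

Since intensity falls as 1/r², d₂ = d₁·√(I₁/I₂).
I₁/I₂ = 370/21.9 = 16.89, so d₂ = 1.80 × √16.89 = 7.398 m.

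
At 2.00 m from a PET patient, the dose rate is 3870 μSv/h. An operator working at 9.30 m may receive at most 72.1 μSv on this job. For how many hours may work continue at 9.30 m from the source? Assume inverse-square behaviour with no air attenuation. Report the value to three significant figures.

Since intensity falls as 1/r², rate at 9.30 m:
(2.00/9.30)² = 0.04625, so 3870 × 0.04625 = 179.0 μSv/h.
Stay time = 72.1 μSv ÷ 179.0 μSv/h = 0.4028 h.

0.403 h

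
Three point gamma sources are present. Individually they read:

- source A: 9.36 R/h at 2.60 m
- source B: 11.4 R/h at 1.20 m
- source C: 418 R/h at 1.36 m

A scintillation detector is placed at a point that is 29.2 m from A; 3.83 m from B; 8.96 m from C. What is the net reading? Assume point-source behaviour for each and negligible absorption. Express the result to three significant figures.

Each source contributes Iᵢ·(dᵢ/rᵢ)²; contributions add.
A: 9.36 × (2.60/29.2)² = 0.07421 R/h
B: 11.4 × (1.20/3.83)² = 1.119 R/h
C: 418 × (1.36/8.96)² = 9.630 R/h
Total = 0.07421 + 1.119 + 9.630 = 10.82 R/h.

10.8 R/h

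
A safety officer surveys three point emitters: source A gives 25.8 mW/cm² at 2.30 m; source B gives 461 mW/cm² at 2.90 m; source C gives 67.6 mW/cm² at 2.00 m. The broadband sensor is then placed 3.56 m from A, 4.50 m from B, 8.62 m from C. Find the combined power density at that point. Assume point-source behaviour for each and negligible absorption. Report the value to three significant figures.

206 mW/cm²

Each source contributes Iᵢ·(dᵢ/rᵢ)²; contributions add.
A: 25.8 × (2.30/3.56)² = 10.77 mW/cm²
B: 461 × (2.90/4.50)² = 191.5 mW/cm²
C: 67.6 × (2.00/8.62)² = 3.639 mW/cm²
Total = 10.77 + 191.5 + 3.639 = 205.9 mW/cm².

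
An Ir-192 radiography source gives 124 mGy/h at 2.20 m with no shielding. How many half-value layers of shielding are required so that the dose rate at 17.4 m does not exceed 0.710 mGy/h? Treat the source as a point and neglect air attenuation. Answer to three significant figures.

1.48 half-value layers

At 17.4 m, distance alone gives 124 × (2.20/17.4)² = 124 × 0.01599 = 1.983 mGy/h.
Further attenuation needed: 1.983/0.710 = 2.793.
n = log₂(2.793) = 1.482 half-value layers.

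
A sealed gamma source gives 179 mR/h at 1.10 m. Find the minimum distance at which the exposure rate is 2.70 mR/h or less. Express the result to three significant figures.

8.96 m

Intensity scales as (d₁/d₂)², so d₂ = d₁·√(I₁/I₂).
I₁/I₂ = 179/2.70 = 66.30, so d₂ = 1.10 × √66.30 = 8.957 m.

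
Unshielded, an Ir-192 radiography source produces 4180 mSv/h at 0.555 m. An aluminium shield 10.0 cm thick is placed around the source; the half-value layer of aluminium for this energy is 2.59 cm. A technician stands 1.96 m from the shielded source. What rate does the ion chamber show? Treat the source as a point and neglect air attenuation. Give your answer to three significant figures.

Distance alone: (0.555/1.96)² = 0.08018, so 4180 × 0.08018 = 335.2 mSv/h.
Shield: 10.0/2.59 = 3.861 half-value layers → attenuation 2^(−3.861) = 0.06882.
Combined: 335.2 × 0.06882 = 23.07 mSv/h.

23.1 mSv/h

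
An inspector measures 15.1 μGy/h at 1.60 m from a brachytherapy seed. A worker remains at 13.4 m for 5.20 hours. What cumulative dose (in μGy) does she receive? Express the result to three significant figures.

Applying the 1/r² law, rate at 13.4 m:
15.1 × (1.60/13.4)² = 15.1 × 0.01426 = 0.2153 μGy/h.
Dose = rate × time = 0.2153 μGy/h × 5.200 h = 1.120 μGy.

1.12 μGy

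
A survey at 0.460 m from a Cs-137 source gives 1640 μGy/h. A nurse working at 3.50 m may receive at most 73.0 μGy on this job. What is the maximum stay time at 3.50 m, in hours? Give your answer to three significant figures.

2.58 h

By the inverse-square law, rate at 3.50 m:
1640 × (0.460/3.50)² = 1640 × 0.01727 = 28.32 μGy/h.
Stay time = 73.0 μGy ÷ 28.32 μGy/h = 2.578 h.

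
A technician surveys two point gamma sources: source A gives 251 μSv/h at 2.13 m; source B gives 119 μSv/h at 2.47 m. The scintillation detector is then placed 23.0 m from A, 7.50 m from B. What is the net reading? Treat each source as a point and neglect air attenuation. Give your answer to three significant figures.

15.1 μSv/h

By superposition, sum each source's inverse-square contribution:
A: 251 × (2.13/23.0)² = 2.153 μSv/h
B: 119 × (2.47/7.50)² = 12.91 μSv/h
Total = 2.153 + 12.91 = 15.06 μSv/h.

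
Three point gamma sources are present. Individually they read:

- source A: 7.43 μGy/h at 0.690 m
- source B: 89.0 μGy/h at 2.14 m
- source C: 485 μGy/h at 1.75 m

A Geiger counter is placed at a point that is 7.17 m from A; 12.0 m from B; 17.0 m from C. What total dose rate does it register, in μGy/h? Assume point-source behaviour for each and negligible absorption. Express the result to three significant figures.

Each source contributes Iᵢ·(dᵢ/rᵢ)²; contributions add.
A: 7.43 × (0.690/7.17)² = 0.06881 μGy/h
B: 89.0 × (2.14/12.0)² = 2.830 μGy/h
C: 485 × (1.75/17.0)² = 5.139 μGy/h
Total = 0.06881 + 2.830 + 5.139 = 8.038 μGy/h.

8.04 μGy/h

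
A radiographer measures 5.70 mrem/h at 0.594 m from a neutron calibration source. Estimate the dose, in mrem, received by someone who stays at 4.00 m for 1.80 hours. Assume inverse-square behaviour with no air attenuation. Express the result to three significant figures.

Since intensity falls as 1/r², rate at 4.00 m:
5.70 × (0.594/4.00)² = 5.70 × 0.02205 = 0.1257 mrem/h.
Dose = rate × time = 0.1257 mrem/h × 1.800 h = 0.2263 mrem.

0.226 mrem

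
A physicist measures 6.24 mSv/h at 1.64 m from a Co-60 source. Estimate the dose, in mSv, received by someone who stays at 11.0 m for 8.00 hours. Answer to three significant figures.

By the inverse-square law, rate at 11.0 m:
(1.64/11.0)² = 0.02223, so 6.24 × 0.02223 = 0.1387 mSv/h.
Dose = rate × time = 0.1387 mSv/h × 8.000 h = 1.110 mSv.

1.11 mSv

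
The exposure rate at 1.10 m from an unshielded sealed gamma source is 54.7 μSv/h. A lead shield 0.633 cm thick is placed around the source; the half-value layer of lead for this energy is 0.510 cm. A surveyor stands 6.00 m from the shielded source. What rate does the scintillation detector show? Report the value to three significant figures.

Distance alone: 54.7 × (1.10/6.00)² = 54.7 × 0.03361 = 1.838 μSv/h.
Shield: 0.633/0.510 = 1.241 half-value layers → attenuation 2^(−1.241) = 0.4231.
Combined: 1.838 × 0.4231 = 0.7777 μSv/h.

0.778 μSv/h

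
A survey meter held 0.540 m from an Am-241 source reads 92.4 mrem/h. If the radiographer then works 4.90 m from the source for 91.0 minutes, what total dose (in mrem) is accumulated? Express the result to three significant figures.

Intensity scales as (d₁/d₂)², so rate at 4.90 m:
(0.540/4.90)² = 0.01214, so 92.4 × 0.01214 = 1.122 mrem/h.
Dose = rate × time = 1.122 mrem/h × 1.517 h = 1.702 mrem.

1.70 mrem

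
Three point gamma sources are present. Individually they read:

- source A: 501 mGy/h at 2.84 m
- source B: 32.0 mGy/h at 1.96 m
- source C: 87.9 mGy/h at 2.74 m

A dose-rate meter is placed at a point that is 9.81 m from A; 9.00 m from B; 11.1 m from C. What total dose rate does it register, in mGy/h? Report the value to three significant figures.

Each source contributes Iᵢ·(dᵢ/rᵢ)²; contributions add.
A: 501 × (2.84/9.81)² = 41.99 mGy/h
B: 32.0 × (1.96/9.00)² = 1.518 mGy/h
C: 87.9 × (2.74/11.1)² = 5.356 mGy/h
Total = 41.99 + 1.518 + 5.356 = 48.86 mGy/h.

48.9 mGy/h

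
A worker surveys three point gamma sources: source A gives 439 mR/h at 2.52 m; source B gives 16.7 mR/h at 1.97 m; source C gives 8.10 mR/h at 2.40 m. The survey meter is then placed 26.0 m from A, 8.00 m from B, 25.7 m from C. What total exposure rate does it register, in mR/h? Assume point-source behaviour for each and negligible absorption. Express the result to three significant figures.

5.21 mR/h

Each source contributes Iᵢ·(dᵢ/rᵢ)²; contributions add.
A: 439 × (2.52/26.0)² = 4.124 mR/h
B: 16.7 × (1.97/8.00)² = 1.013 mR/h
C: 8.10 × (2.40/25.7)² = 0.07064 mR/h
Total = 4.124 + 1.013 + 0.07064 = 5.208 mR/h.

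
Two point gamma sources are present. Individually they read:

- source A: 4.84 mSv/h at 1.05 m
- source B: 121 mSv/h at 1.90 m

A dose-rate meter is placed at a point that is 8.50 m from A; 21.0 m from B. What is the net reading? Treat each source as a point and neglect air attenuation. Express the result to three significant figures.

1.06 mSv/h

Each source contributes Iᵢ·(dᵢ/rᵢ)²; contributions add.
A: 4.84 × (1.05/8.50)² = 0.07386 mSv/h
B: 121 × (1.90/21.0)² = 0.9905 mSv/h
Total = 0.07386 + 0.9905 = 1.064 mSv/h.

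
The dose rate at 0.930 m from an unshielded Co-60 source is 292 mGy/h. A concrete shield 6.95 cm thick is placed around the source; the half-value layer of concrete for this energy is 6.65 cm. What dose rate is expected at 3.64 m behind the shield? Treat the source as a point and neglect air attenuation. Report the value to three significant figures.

9.24 mGy/h

Distance alone: 292 × (0.930/3.64)² = 292 × 0.06528 = 19.06 mGy/h.
Shield: 6.95/6.65 = 1.045 half-value layers → attenuation 2^(−1.045) = 0.4846.
Combined: 19.06 × 0.4846 = 9.236 mGy/h.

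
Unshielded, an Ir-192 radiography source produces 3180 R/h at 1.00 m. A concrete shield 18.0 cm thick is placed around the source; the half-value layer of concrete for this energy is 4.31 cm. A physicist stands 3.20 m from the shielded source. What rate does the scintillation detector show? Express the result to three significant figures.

17.2 R/h

Distance alone: (1.00/3.20)² = 0.09766, so 3180 × 0.09766 = 310.6 R/h.
Shield: 18.0/4.31 = 4.176 half-value layers → attenuation 2^(−4.176) = 0.05532.
Combined: 310.6 × 0.05532 = 17.18 R/h.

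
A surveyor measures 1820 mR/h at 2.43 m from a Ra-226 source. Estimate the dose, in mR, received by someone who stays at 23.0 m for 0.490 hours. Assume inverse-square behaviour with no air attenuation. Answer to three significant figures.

9.95 mR

Since intensity falls as 1/r², rate at 23.0 m:
(2.43/23.0)² = 0.01116, so 1820 × 0.01116 = 20.31 mR/h.
Dose = rate × time = 20.31 mR/h × 0.4900 h = 9.952 mR.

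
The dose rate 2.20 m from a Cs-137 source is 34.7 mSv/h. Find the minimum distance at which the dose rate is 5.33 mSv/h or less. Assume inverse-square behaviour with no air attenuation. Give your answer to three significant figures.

5.61 m

By the inverse-square law, d₂ = d₁·√(I₁/I₂).
I₁/I₂ = 34.7/5.33 = 6.510, so d₂ = 2.20 × √6.510 = 5.613 m.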